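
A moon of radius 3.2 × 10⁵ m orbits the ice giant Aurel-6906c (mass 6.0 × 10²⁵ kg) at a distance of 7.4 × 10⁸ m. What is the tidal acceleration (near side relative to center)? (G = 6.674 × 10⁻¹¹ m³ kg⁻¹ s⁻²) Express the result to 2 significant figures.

6.3 × 10⁻⁶ m/s²

Δa = 2GMr/d³
   = 2 × (6.674 × 10⁻¹¹) × (6.0 × 10²⁵) × (3.2 × 10⁵) / (7.4 × 10⁸)³
   = 6.3 × 10⁻⁶ m/s²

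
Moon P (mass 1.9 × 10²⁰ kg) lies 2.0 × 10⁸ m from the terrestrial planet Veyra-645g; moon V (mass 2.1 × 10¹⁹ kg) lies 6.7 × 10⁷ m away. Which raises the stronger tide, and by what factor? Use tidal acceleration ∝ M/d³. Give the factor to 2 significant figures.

Moon V, by a factor of ≈ 2.9

Tidal stretch scales as M/d³; compute that for each body.
Moon P: (1.9 × 10²⁰) / (2.0 × 10⁸)³ = 2.375 × 10⁻⁵
Moon V: (2.1 × 10¹⁹) / (6.7 × 10⁷)³ = 6.982 × 10⁻⁵
Ratio (larger/smaller) = 2.9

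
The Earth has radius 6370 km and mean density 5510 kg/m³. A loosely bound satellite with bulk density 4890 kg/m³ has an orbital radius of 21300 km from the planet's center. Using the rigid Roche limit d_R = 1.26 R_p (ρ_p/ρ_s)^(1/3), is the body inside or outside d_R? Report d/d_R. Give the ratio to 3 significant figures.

d_R = 1.26 × (6370 km) × (5510/4890)^(1/3) = 8352 km
d/d_R = (21300) / (8352) = 2.55
Since d/d_R > 1, the body is outside the Roche limit.

outside; d/d_R ≈ 2.55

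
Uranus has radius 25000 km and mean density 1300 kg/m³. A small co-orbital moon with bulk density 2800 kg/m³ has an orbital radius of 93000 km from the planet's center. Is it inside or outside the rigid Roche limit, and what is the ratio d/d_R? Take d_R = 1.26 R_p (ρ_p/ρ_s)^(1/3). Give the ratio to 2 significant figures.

d_R = 1.26 × (25000 km) × (1300/2800)^(1/3) = 24390 km
d/d_R = (93000) / (24390) = 3.8
Since d/d_R > 1, the body is outside the Roche limit.

outside; d/d_R ≈ 3.8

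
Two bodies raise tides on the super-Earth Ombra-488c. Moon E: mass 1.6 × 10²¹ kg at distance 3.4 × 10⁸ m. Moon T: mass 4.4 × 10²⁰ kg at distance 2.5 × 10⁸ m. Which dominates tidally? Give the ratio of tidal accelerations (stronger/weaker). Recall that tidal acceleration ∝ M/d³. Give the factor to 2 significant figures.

Tidal stretch scales as M/d³; compute that for each body.
Moon E: (1.6 × 10²¹) / (3.4 × 10⁸)³ = 4.071 × 10⁻⁵
Moon T: (4.4 × 10²⁰) / (2.5 × 10⁸)³ = 2.816 × 10⁻⁵
Ratio (larger/smaller) = 1.4

Moon E, by a factor of ≈ 1.4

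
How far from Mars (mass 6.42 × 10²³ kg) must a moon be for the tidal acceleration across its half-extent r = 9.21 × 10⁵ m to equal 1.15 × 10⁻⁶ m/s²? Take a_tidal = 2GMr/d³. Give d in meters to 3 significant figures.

4.09 × 10⁸ m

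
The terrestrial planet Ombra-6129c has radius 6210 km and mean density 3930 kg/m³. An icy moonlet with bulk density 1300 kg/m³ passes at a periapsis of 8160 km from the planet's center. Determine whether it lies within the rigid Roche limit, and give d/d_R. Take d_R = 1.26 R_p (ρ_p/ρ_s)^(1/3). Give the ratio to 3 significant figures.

d_R = 1.26 × (6210 km) × (3930/1300)^(1/3) = 11310 km
d/d_R = (8160) / (11310) = 0.721
Since d/d_R < 1, the body is inside the Roche limit.

inside; d/d_R ≈ 0.721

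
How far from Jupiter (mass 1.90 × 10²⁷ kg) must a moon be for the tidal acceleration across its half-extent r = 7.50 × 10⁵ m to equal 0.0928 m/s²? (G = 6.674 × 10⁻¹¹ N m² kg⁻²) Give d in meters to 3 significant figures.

1.27 × 10⁸ m

2GMr/d³ = a_tidal  ⇒  d = (2GMr / a_tidal)^(1/3)
d = (2 × 6.674×10⁻¹¹ × (1.90 × 10²⁷) × (7.50 × 10⁵) / (0.0928))^(1/3)
  = 1.27 × 10⁸ m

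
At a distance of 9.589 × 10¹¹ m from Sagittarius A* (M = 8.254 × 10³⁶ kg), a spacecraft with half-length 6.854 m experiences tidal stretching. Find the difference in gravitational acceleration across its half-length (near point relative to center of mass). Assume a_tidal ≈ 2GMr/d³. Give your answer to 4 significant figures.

Δa = 2GMr/d³
   = 2 × (6.674 × 10⁻¹¹) × (8.254 × 10³⁶) × (6.854) / (9.589 × 10¹¹)³
   = 8.565 × 10⁻⁹ m/s²

8.565 × 10⁻⁹ m/s²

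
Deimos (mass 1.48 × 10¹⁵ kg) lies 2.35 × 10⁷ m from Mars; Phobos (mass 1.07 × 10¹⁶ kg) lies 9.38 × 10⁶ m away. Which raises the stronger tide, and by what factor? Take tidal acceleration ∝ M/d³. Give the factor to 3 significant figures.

Compare M/d³ for the two perturbers:
Deimos: (1.48 × 10¹⁵) / (2.35 × 10⁷)³ = 1.140 × 10⁻⁷
Phobos: (1.07 × 10¹⁶) / (9.38 × 10⁶)³ = 1.297 × 10⁻⁵
Ratio (larger/smaller) = 114

Phobos, by a factor of ≈ 114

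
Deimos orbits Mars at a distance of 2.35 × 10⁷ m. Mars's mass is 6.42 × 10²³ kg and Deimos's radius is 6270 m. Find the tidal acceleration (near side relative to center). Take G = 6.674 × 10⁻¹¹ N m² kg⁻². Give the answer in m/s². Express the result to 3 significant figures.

4.14 × 10⁻⁵ m/s²

Δa = 2GMr/d³
   = 2 × (6.674 × 10⁻¹¹) × (6.42 × 10²³) × (6270) / (2.35 × 10⁷)³
   = 4.14 × 10⁻⁵ m/s²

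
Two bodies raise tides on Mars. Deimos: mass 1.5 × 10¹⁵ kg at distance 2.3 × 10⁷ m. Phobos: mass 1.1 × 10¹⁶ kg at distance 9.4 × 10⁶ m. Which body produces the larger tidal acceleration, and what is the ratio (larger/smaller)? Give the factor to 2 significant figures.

Phobos, by a factor of ≈ 110

Tidal stretch scales as M/d³; compute that for each body.
Deimos: (1.5 × 10¹⁵) / (2.3 × 10⁷)³ = 1.233 × 10⁻⁷
Phobos: (1.1 × 10¹⁶) / (9.4 × 10⁶)³ = 1.324 × 10⁻⁵
Ratio (larger/smaller) = 110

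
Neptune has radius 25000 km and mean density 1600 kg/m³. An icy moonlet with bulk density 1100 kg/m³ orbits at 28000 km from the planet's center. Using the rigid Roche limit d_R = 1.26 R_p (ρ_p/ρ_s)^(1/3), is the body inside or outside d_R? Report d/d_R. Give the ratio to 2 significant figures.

inside; d/d_R ≈ 0.78

d_R = 1.26 × (25000 km) × (1600/1100)^(1/3) = 35690 km
d/d_R = (28000) / (35690) = 0.78
Since d/d_R < 1, the body is inside the Roche limit.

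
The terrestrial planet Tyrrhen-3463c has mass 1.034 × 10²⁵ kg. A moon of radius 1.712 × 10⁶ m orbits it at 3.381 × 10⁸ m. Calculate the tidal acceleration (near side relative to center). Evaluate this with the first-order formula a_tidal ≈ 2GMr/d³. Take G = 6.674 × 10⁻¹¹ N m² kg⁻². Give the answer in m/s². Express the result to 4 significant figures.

Since r ≪ d, expand the inverse-square field across one radius to get the leading 2GMr/d³ term.
Δg = 2GMr/d³
   = 2 × (6.674 × 10⁻¹¹) × (1.034 × 10²⁵) × (1.712 × 10⁶) / (3.381 × 10⁸)³
   = 6.114 × 10⁻⁵ m/s²

6.114 × 10⁻⁵ m/s²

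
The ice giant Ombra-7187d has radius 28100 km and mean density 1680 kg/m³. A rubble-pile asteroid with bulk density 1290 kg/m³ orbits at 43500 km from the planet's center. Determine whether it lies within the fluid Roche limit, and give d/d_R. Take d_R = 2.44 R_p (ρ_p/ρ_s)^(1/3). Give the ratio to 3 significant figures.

d_R = 2.44 × (28100 km) × (1680/1290)^(1/3) = 74870 km
d/d_R = (43500) / (74870) = 0.581
Since d/d_R < 1, the body is inside the Roche limit.

inside; d/d_R ≈ 0.581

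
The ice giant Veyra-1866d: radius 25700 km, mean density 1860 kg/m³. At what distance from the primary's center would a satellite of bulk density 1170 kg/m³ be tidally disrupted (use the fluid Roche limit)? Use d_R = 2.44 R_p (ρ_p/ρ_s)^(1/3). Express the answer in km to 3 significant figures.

73200 km

d_R = 2.44 × 25700 km × (1860/1170)^(1/3)
    = 73200 km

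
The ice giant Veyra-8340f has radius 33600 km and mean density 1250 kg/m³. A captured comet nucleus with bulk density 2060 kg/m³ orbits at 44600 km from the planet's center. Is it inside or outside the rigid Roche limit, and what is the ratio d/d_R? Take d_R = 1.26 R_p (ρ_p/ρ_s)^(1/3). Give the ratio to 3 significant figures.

d_R = 1.26 × (33600 km) × (1250/2060)^(1/3) = 35840 km
d/d_R = (44600) / (35840) = 1.24
Since d/d_R > 1, the body is outside the Roche limit.

outside; d/d_R ≈ 1.24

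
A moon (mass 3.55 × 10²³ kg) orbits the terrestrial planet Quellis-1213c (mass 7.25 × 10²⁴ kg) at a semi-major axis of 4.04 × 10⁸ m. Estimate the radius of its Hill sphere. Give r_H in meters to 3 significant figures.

r_H ≈ a (m/3M)^(1/3)
    = (4.04 × 10⁸) × (3.55 × 10²³ / (3 × 7.25 × 10²⁴))^(1/3)
    = 1.02 × 10⁸ m

1.02 × 10⁸ m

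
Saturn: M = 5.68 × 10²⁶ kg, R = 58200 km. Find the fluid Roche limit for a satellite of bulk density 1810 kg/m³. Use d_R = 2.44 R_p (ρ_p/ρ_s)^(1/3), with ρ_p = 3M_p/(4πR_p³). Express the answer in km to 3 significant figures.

1.03 × 10⁵ km

ρ_p = 3M_p/(4πR_p³) = 3 × (5.68 × 10²⁶) / (4π × (5.82 × 10⁷ m)³) = 688 kg/m³
d_R = 2.44 × 58200 km × (688/1810)^(1/3)
    = 1.03 × 10⁵ km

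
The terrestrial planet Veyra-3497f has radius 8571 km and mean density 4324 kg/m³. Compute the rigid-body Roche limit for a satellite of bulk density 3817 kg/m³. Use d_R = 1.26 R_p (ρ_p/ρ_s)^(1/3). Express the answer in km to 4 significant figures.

d_R = 1.26 × 8571 km × (4324/3817)^(1/3)
    = 11260 km

11260 km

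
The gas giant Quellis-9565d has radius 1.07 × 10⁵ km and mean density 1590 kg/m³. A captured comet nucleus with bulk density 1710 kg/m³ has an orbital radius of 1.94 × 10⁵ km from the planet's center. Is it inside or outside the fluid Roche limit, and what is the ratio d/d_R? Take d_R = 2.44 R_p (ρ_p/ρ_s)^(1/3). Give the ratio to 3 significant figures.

inside; d/d_R ≈ 0.761

d_R = 2.44 × (1.07 × 10⁵ km) × (1590/1710)^(1/3) = 2.548 × 10⁵ km
d/d_R = (1.94 × 10⁵) / (2.548 × 10⁵) = 0.761
Since d/d_R < 1, the body is inside the Roche limit.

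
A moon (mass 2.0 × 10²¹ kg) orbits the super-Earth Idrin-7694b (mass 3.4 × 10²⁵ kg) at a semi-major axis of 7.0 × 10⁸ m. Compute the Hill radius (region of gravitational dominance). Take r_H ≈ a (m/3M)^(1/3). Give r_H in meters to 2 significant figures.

1.9 × 10⁷ m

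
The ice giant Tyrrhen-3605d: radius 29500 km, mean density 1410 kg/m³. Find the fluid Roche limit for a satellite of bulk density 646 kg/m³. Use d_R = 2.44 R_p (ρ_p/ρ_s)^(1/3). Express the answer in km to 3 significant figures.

93400 km

d_R = 2.44 × 29500 km × (1410/646)^(1/3)
    = 93400 km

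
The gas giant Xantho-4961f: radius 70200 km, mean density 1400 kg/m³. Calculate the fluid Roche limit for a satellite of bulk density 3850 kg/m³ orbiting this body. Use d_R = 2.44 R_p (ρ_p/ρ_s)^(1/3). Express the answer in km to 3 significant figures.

1.22 × 10⁵ km

d_R = 2.44 × 70200 km × (1400/3850)^(1/3)
    = 1.22 × 10⁵ km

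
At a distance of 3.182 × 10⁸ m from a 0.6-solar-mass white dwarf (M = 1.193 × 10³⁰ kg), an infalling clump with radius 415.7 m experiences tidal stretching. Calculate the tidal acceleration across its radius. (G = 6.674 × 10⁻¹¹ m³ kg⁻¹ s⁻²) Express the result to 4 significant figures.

2.055 × 10⁻³ m/s²

Differencing GM/(d−r)² and GM/d² to first order in r/d gives 2GMr/d³.
a_tidal = 2GMr/d³
        = 2 × (6.674 × 10⁻¹¹) × (1.193 × 10³⁰) × (415.7) / (3.182 × 10⁸)³
        = 2.055 × 10⁻³ m/s²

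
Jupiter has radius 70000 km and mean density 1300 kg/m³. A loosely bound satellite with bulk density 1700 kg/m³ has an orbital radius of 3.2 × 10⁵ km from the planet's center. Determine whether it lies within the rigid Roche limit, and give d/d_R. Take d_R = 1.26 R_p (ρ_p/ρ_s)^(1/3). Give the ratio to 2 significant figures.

outside; d/d_R ≈ 4.0

d_R = 1.26 × (70000 km) × (1300/1700)^(1/3) = 80660 km
d/d_R = (3.2 × 10⁵) / (80660) = 4.0
Since d/d_R > 1, the body is outside the Roche limit.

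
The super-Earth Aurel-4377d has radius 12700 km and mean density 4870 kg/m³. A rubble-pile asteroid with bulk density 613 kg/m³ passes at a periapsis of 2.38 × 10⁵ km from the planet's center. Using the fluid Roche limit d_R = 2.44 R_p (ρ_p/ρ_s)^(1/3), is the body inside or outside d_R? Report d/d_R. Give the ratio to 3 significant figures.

outside; d/d_R ≈ 3.85

d_R = 2.44 × (12700 km) × (4870/613)^(1/3) = 61830 km
d/d_R = (2.38 × 10⁵) / (61830) = 3.85
Since d/d_R > 1, the body is outside the Roche limit.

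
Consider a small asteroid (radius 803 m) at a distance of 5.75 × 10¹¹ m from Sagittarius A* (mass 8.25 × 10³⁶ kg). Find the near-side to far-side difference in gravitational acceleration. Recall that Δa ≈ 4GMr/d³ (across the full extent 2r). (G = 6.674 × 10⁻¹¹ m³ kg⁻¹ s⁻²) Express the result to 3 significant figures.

Δg = 4GMr/d³
   = 4 × (6.674 × 10⁻¹¹) × (8.25 × 10³⁶) × (803) / (5.75 × 10¹¹)³
   = 9.30 × 10⁻⁶ m/s²

9.30 × 10⁻⁶ m/s²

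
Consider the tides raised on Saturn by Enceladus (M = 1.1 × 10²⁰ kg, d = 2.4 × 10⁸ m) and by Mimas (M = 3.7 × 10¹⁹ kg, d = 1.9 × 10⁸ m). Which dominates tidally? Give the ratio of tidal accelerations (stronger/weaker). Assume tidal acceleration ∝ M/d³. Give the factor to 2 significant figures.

Enceladus, by a factor of ≈ 1.5

Tidal acceleration ∝ M/d³, so compare M/d³ for each.
Enceladus: (1.1 × 10²⁰) / (2.4 × 10⁸)³ = 7.957 × 10⁻⁶
Mimas: (3.7 × 10¹⁹) / (1.9 × 10⁸)³ = 5.394 × 10⁻⁶
Ratio (larger/smaller) = 1.5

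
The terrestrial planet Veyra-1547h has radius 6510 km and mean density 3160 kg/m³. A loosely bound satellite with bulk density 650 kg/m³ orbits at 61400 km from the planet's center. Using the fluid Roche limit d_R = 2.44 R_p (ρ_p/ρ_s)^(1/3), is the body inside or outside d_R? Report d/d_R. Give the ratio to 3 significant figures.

d_R = 2.44 × (6510 km) × (3160/650)^(1/3) = 26910 km
d/d_R = (61400) / (26910) = 2.28
Since d/d_R > 1, the body is outside the Roche limit.

outside; d/d_R ≈ 2.28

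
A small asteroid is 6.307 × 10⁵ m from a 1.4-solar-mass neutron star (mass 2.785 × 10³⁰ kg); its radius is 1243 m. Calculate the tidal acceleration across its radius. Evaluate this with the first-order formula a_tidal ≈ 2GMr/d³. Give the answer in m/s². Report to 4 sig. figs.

1.842 × 10⁶ m/s²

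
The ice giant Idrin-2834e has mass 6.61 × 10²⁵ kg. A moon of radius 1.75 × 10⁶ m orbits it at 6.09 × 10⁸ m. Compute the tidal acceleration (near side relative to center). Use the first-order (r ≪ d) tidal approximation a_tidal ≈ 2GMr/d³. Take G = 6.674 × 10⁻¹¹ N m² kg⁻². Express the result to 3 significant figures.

Δa = 2GMr/d³
   = 2 × (6.674 × 10⁻¹¹) × (6.61 × 10²⁵) × (1.75 × 10⁶) / (6.09 × 10⁸)³
   = 6.84 × 10⁻⁵ m/s²

6.84 × 10⁻⁵ m/s²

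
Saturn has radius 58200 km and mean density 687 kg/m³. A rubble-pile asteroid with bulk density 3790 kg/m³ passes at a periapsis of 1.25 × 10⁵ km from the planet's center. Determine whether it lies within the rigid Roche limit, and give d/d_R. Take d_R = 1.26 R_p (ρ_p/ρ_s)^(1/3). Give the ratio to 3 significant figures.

d_R = 1.26 × (58200 km) × (687/3790)^(1/3) = 41500 km
d/d_R = (1.25 × 10⁵) / (41500) = 3.01
Since d/d_R > 1, the body is outside the Roche limit.

outside; d/d_R ≈ 3.01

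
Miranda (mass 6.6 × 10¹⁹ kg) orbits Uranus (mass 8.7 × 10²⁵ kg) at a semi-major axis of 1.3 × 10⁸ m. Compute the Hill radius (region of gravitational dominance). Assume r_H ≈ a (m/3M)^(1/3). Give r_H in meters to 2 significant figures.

r_H ≈ a (m/3M)^(1/3)
    = (1.3 × 10⁸) × (6.6 × 10¹⁹ / (3 × 8.7 × 10²⁵))^(1/3)
    = 8.2 × 10⁵ m

8.2 × 10⁵ m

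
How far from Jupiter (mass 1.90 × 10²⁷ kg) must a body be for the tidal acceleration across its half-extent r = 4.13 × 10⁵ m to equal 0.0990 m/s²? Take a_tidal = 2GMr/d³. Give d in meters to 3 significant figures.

2GMr/d³ = a_tidal  ⇒  d = (2GMr / a_tidal)^(1/3)
d = (2 × 6.674×10⁻¹¹ × (1.90 × 10²⁷) × (4.13 × 10⁵) / (0.0990))^(1/3)
  = 1.02 × 10⁸ m

1.02 × 10⁸ m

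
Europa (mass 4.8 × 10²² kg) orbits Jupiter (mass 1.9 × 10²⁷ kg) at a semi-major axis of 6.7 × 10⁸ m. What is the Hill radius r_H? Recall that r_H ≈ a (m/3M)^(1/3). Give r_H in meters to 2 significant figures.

1.4 × 10⁷ m

r_H ≈ a (m/3M)^(1/3)
    = (6.7 × 10⁸) × (4.8 × 10²² / (3 × 1.9 × 10²⁷))^(1/3)
    = 1.4 × 10⁷ m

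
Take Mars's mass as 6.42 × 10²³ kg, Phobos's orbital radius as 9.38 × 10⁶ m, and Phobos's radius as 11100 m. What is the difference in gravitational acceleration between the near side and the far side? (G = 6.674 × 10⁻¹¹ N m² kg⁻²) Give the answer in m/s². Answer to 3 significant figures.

2.31 × 10⁻³ m/s²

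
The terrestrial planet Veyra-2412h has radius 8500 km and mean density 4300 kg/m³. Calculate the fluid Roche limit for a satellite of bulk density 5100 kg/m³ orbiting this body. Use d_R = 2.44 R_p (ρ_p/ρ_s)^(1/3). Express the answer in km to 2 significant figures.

d_R = 2.44 × 8500 km × (4300/5100)^(1/3)
    = 20000 km

20000 km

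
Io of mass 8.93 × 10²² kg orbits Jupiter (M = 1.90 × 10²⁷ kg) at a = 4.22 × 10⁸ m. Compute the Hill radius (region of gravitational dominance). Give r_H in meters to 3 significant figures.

r_H ≈ a (m/3M)^(1/3)
    = (4.22 × 10⁸) × (8.93 × 10²² / (3 × 1.90 × 10²⁷))^(1/3)
    = 1.06 × 10⁷ m

1.06 × 10⁷ m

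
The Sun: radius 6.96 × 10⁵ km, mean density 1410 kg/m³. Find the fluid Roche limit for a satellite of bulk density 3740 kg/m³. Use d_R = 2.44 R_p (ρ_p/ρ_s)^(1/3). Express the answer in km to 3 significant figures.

1.23 × 10⁶ km

d_R = 2.44 × 6.96 × 10⁵ km × (1410/3740)^(1/3)
    = 1.23 × 10⁶ km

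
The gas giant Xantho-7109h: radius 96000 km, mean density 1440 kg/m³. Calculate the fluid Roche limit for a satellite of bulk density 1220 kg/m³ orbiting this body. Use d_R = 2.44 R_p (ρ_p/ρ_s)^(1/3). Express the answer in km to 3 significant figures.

d_R = 2.44 × 96000 km × (1440/1220)^(1/3)
    = 2.48 × 10⁵ km

2.48 × 10⁵ km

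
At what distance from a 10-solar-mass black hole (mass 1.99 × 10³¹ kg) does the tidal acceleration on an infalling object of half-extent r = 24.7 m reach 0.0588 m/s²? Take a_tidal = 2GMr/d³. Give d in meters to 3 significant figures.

2GMr/d³ = a_tidal  ⇒  d = (2GMr / a_tidal)^(1/3)
d = (2 × 6.674×10⁻¹¹ × (1.99 × 10³¹) × (24.7) / (0.0588))^(1/3)
  = 1.04 × 10⁸ m

1.04 × 10⁸ m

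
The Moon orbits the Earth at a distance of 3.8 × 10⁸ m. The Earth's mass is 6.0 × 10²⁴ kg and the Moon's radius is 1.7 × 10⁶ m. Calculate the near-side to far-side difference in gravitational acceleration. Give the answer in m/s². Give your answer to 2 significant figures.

The field gradient is 2GM/d³; across the full diameter 2r the difference is 4GMr/d³.
Δa = 4GMr/d³
   = 4 × (6.674 × 10⁻¹¹) × (6.0 × 10²⁴) × (1.7 × 10⁶) / (3.8 × 10⁸)³
   = 5.0 × 10⁻⁵ m/s²

5.0 × 10⁻⁵ m/s²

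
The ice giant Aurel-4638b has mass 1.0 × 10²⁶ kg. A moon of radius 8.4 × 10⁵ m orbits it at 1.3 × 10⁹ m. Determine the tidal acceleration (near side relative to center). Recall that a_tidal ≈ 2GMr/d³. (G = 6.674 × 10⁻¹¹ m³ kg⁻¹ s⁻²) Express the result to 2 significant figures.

5.1 × 10⁻⁶ m/s²

Δg = 2GMr/d³
   = 2 × (6.674 × 10⁻¹¹) × (1.0 × 10²⁶) × (8.4 × 10⁵) / (1.3 × 10⁹)³
   = 5.1 × 10⁻⁶ m/s²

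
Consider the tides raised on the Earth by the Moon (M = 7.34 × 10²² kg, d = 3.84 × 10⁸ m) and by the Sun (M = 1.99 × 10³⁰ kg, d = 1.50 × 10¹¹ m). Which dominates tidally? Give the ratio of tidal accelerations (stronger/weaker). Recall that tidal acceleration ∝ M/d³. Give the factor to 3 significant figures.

Tidal stretch scales as M/d³; compute that for each body.
The Moon: (7.34 × 10²²) / (3.84 × 10⁸)³ = 1.296 × 10⁻³
The Sun: (1.99 × 10³⁰) / (1.50 × 10¹¹)³ = 5.896 × 10⁻⁴
Ratio (larger/smaller) = 2.20

The Moon, by a factor of ≈ 2.20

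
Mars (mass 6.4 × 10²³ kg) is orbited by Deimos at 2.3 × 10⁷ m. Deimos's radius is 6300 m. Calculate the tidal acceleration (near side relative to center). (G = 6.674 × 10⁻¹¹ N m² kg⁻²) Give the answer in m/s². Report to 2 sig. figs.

4.4 × 10⁻⁵ m/s²

a_tidal = 2GMr/d³
        = 2 × (6.674 × 10⁻¹¹) × (6.4 × 10²³) × (6300) / (2.3 × 10⁷)³
        = 4.4 × 10⁻⁵ m/s²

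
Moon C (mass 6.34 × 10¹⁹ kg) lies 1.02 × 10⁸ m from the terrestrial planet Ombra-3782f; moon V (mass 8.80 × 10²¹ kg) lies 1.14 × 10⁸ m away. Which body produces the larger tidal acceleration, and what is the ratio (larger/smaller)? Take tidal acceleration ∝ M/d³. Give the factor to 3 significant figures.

Moon V, by a factor of ≈ 99.4

Tidal stretch scales as M/d³; compute that for each body.
Moon C: (6.34 × 10¹⁹) / (1.02 × 10⁸)³ = 5.974 × 10⁻⁵
Moon V: (8.80 × 10²¹) / (1.14 × 10⁸)³ = 5.940 × 10⁻³
Ratio (larger/smaller) = 99.4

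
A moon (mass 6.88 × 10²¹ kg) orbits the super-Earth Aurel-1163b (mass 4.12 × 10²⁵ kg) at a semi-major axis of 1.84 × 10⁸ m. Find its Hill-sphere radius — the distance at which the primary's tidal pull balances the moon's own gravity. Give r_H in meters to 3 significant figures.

r_H ≈ a (m/3M)^(1/3)
    = (1.84 × 10⁸) × (6.88 × 10²¹ / (3 × 4.12 × 10²⁵))^(1/3)
    = 7.03 × 10⁶ m

7.03 × 10⁶ m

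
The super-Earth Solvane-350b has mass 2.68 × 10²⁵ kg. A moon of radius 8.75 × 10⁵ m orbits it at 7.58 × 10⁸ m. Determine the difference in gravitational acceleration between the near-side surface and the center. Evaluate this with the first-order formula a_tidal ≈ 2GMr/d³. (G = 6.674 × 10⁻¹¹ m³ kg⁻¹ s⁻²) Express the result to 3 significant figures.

7.19 × 10⁻⁶ m/s²

Δg = 2GMr/d³
   = 2 × (6.674 × 10⁻¹¹) × (2.68 × 10²⁵) × (8.75 × 10⁵) / (7.58 × 10⁸)³
   = 7.19 × 10⁻⁶ m/s²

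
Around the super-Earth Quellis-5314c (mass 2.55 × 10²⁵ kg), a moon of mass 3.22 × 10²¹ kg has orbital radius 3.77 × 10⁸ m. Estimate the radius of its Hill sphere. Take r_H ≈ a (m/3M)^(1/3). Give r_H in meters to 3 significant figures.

r_H ≈ a (m/3M)^(1/3)
    = (3.77 × 10⁸) × (3.22 × 10²¹ / (3 × 2.55 × 10²⁵))^(1/3)
    = 1.31 × 10⁷ m

1.31 × 10⁷ m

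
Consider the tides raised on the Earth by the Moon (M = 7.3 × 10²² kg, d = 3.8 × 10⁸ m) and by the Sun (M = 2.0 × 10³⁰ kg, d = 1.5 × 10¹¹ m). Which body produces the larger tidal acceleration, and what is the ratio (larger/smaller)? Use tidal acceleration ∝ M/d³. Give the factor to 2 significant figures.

The tide-raising term goes as M/d³ (the gradient of a 1/d² field).
The Moon: (7.3 × 10²²) / (3.8 × 10⁸)³ = 1.330 × 10⁻³
The Sun: (2.0 × 10³⁰) / (1.5 × 10¹¹)³ = 5.926 × 10⁻⁴
Ratio (larger/smaller) = 2.2

The Moon, by a factor of ≈ 2.2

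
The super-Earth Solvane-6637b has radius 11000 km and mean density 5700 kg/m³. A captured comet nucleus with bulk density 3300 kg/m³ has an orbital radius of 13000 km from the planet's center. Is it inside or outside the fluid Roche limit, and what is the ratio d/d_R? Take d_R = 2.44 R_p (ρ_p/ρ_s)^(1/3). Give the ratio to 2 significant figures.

d_R = 2.44 × (11000 km) × (5700/3300)^(1/3) = 32200 km
d/d_R = (13000) / (32200) = 0.40
Since d/d_R < 1, the body is inside the Roche limit.

inside; d/d_R ≈ 0.40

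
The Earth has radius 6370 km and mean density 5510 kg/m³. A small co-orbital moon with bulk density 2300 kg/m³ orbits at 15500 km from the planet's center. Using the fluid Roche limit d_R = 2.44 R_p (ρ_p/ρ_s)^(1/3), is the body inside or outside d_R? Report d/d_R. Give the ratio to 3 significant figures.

d_R = 2.44 × (6370 km) × (5510/2300)^(1/3) = 20800 km
d/d_R = (15500) / (20800) = 0.745
Since d/d_R < 1, the body is inside the Roche limit.

inside; d/d_R ≈ 0.745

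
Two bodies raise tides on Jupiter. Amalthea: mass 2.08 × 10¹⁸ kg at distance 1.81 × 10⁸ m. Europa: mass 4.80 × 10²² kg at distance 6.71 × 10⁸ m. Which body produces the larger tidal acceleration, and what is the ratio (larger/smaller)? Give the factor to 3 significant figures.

Europa, by a factor of ≈ 453

Compare M/d³ for the two perturbers:
Amalthea: (2.08 × 10¹⁸) / (1.81 × 10⁸)³ = 3.508 × 10⁻⁷
Europa: (4.80 × 10²²) / (6.71 × 10⁸)³ = 1.589 × 10⁻⁴
Ratio (larger/smaller) = 453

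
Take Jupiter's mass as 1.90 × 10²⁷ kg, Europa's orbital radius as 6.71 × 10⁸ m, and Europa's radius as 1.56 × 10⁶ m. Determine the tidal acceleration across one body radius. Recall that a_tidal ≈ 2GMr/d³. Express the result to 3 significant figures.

Since r ≪ d, expand the inverse-square field across one radius to get the leading 2GMr/d³ term.
Δa = 2GMr/d³
   = 2 × (6.674 × 10⁻¹¹) × (1.90 × 10²⁷) × (1.56 × 10⁶) / (6.71 × 10⁸)³
   = 1.31 × 10⁻³ m/s²

1.31 × 10⁻³ m/s²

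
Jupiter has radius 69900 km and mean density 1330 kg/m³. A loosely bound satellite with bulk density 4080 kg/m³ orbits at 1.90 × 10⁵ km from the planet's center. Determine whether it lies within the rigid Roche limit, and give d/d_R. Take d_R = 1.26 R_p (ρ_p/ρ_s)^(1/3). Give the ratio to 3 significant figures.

outside; d/d_R ≈ 3.13

d_R = 1.26 × (69900 km) × (1330/4080)^(1/3) = 60610 km
d/d_R = (1.90 × 10⁵) / (60610) = 3.13
Since d/d_R > 1, the body is outside the Roche limit.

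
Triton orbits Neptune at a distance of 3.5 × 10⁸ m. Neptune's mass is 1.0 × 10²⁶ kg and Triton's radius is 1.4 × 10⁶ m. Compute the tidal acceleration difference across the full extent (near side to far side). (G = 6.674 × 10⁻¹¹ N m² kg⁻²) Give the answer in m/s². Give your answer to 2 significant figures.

8.7 × 10⁻⁴ m/s²

Δg = 4GMr/d³
   = 4 × (6.674 × 10⁻¹¹) × (1.0 × 10²⁶) × (1.4 × 10⁶) / (3.5 × 10⁸)³
   = 8.7 × 10⁻⁴ m/s²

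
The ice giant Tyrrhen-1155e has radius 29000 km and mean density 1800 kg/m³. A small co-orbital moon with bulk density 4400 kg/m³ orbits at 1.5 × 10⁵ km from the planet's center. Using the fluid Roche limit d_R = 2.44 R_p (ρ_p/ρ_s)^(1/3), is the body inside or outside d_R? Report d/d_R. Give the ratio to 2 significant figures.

d_R = 2.44 × (29000 km) × (1800/4400)^(1/3) = 52530 km
d/d_R = (1.5 × 10⁵) / (52530) = 2.9
Since d/d_R > 1, the body is outside the Roche limit.

outside; d/d_R ≈ 2.9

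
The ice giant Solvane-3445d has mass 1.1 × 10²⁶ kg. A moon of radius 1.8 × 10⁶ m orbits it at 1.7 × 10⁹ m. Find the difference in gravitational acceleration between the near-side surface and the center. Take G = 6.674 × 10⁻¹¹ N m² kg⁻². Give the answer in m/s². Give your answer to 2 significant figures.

5.4 × 10⁻⁶ m/s²

a_tidal = 2GMr/d³
        = 2 × (6.674 × 10⁻¹¹) × (1.1 × 10²⁶) × (1.8 × 10⁶) / (1.7 × 10⁹)³
        = 5.4 × 10⁻⁶ m/s²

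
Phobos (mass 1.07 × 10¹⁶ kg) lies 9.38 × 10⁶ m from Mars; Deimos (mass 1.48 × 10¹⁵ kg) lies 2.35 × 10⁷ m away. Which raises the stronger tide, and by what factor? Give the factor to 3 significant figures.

Phobos, by a factor of ≈ 114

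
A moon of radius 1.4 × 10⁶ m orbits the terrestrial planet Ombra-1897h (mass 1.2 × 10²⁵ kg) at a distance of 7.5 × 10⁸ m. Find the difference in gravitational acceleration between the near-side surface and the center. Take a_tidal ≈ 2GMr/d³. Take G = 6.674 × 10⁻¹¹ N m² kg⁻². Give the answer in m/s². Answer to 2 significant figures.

5.3 × 10⁻⁶ m/s²

Since r ≪ d, expand the inverse-square field across one radius to get the leading 2GMr/d³ term.
Δa = 2GMr/d³
   = 2 × (6.674 × 10⁻¹¹) × (1.2 × 10²⁵) × (1.4 × 10⁶) / (7.5 × 10⁸)³
   = 5.3 × 10⁻⁶ m/s²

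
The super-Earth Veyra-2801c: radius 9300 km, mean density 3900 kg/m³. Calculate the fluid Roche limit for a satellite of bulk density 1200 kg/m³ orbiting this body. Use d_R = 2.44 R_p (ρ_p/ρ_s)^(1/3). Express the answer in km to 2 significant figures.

d_R = 2.44 × 9300 km × (3900/1200)^(1/3)
    = 34000 km

34000 km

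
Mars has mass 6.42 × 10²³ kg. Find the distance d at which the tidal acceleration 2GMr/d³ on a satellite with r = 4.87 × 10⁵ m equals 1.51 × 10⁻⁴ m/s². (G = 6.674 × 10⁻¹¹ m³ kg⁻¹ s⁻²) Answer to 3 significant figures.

6.51 × 10⁷ m

2GMr/d³ = a_tidal  ⇒  d = (2GMr / a_tidal)^(1/3)
d = (2 × 6.674×10⁻¹¹ × (6.42 × 10²³) × (4.87 × 10⁵) / (1.51 × 10⁻⁴))^(1/3)
  = 6.51 × 10⁷ m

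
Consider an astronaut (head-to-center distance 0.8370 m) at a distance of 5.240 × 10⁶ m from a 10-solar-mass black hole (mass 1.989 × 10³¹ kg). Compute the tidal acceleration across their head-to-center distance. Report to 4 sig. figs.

1.544 × 10¹ m/s²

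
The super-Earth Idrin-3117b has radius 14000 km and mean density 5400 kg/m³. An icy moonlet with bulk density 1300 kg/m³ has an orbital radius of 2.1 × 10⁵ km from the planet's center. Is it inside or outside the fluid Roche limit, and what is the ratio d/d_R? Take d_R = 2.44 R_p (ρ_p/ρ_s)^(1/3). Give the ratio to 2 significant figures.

outside; d/d_R ≈ 3.8

d_R = 2.44 × (14000 km) × (5400/1300)^(1/3) = 54910 km
d/d_R = (2.1 × 10⁵) / (54910) = 3.8
Since d/d_R > 1, the body is outside the Roche limit.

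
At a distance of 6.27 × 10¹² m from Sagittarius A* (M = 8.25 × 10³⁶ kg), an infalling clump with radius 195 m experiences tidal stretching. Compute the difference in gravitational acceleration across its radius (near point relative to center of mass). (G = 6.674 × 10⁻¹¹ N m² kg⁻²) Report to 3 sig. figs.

Δg = 2GMr/d³
   = 2 × (6.674 × 10⁻¹¹) × (8.25 × 10³⁶) × (195) / (6.27 × 10¹²)³
   = 8.71 × 10⁻¹⁰ m/s²

8.71 × 10⁻¹⁰ m/s²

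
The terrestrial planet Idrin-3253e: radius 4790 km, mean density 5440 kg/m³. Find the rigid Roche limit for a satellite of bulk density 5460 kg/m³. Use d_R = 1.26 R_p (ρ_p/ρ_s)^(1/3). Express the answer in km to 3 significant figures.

6030 km

d_R = 1.26 × 4790 km × (5440/5460)^(1/3)
    = 6030 km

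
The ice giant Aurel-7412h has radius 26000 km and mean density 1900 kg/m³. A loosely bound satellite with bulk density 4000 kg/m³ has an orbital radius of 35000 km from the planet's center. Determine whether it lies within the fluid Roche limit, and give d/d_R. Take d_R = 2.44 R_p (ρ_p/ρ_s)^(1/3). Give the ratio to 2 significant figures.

inside; d/d_R ≈ 0.71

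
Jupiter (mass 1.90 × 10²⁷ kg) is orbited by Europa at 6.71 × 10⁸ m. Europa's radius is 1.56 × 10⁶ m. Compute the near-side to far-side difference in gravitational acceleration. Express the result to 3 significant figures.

Δa = 4GMr/d³
   = 4 × (6.674 × 10⁻¹¹) × (1.90 × 10²⁷) × (1.56 × 10⁶) / (6.71 × 10⁸)³
   = 2.62 × 10⁻³ m/s²

2.62 × 10⁻³ m/s²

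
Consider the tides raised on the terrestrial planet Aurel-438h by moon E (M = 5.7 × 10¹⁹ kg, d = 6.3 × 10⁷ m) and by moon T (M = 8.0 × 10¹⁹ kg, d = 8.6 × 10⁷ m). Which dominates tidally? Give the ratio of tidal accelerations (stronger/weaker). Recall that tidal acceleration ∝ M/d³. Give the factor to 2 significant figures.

Moon E, by a factor of ≈ 1.8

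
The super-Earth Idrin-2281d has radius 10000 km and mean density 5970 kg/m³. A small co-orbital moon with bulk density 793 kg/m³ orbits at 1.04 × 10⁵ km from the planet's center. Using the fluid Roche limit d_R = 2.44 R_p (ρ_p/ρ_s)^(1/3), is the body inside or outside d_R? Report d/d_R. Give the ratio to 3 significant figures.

d_R = 2.44 × (10000 km) × (5970/793)^(1/3) = 47820 km
d/d_R = (1.04 × 10⁵) / (47820) = 2.17
Since d/d_R > 1, the body is outside the Roche limit.

outside; d/d_R ≈ 2.17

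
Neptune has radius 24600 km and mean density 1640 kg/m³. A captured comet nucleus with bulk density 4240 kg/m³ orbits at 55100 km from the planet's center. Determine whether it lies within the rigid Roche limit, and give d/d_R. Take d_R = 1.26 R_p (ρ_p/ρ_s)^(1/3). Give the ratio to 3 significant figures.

outside; d/d_R ≈ 2.44

d_R = 1.26 × (24600 km) × (1640/4240)^(1/3) = 22580 km
d/d_R = (55100) / (22580) = 2.44
Since d/d_R > 1, the body is outside the Roche limit.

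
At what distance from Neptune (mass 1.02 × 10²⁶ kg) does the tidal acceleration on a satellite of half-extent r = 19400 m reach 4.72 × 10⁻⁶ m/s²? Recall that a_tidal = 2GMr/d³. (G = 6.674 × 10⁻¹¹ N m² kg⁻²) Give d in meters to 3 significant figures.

2GMr/d³ = a_tidal  ⇒  d = (2GMr / a_tidal)^(1/3)
d = (2 × 6.674×10⁻¹¹ × (1.02 × 10²⁶) × (19400) / (4.72 × 10⁻⁶))^(1/3)
  = 3.82 × 10⁸ m

3.82 × 10⁸ m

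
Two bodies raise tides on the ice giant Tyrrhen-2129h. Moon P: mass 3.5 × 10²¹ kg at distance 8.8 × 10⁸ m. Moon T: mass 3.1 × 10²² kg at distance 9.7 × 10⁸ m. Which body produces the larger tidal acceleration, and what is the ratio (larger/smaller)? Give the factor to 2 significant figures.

Moon T, by a factor of ≈ 6.6

Tidal acceleration ∝ M/d³, so compare M/d³ for each.
Moon P: (3.5 × 10²¹) / (8.8 × 10⁸)³ = 5.136 × 10⁻⁶
Moon T: (3.1 × 10²²) / (9.7 × 10⁸)³ = 3.397 × 10⁻⁵
Ratio (larger/smaller) = 6.6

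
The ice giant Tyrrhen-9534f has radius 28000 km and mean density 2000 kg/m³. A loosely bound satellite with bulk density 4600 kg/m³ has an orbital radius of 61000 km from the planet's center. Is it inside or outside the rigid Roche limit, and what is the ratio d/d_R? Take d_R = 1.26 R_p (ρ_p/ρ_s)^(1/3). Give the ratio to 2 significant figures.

outside; d/d_R ≈ 2.3

d_R = 1.26 × (28000 km) × (2000/4600)^(1/3) = 26730 km
d/d_R = (61000) / (26730) = 2.3
Since d/d_R > 1, the body is outside the Roche limit.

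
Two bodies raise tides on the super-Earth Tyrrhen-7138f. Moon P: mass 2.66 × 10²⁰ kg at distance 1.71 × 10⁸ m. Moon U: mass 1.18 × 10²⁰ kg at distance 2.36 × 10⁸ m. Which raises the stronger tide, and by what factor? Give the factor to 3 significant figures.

Moon P, by a factor of ≈ 5.93

Compare M/d³ for the two perturbers:
Moon P: (2.66 × 10²⁰) / (1.71 × 10⁸)³ = 5.320 × 10⁻⁵
Moon U: (1.18 × 10²⁰) / (2.36 × 10⁸)³ = 8.977 × 10⁻⁶
Ratio (larger/smaller) = 5.93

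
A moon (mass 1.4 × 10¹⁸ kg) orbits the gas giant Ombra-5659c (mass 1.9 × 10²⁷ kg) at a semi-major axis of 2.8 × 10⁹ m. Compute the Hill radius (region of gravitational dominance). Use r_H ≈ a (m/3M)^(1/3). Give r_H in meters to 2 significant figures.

r_H ≈ a (m/3M)^(1/3)
    = (2.8 × 10⁹) × (1.4 × 10¹⁸ / (3 × 1.9 × 10²⁷))^(1/3)
    = 1.8 × 10⁶ m

1.8 × 10⁶ m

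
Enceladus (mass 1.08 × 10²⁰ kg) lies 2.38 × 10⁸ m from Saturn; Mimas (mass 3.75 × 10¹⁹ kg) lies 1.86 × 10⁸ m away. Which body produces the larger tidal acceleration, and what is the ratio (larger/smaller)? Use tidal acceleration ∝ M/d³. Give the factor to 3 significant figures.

Tidal stretch scales as M/d³; compute that for each body.
Enceladus: (1.08 × 10²⁰) / (2.38 × 10⁸)³ = 8.011 × 10⁻⁶
Mimas: (3.75 × 10¹⁹) / (1.86 × 10⁸)³ = 5.828 × 10⁻⁶
Ratio (larger/smaller) = 1.37

Enceladus, by a factor of ≈ 1.37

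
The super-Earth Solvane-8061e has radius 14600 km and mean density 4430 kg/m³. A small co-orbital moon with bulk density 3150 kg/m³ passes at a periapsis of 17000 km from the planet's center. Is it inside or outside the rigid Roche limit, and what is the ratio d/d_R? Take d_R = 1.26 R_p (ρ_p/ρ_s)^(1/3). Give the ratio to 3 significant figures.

d_R = 1.26 × (14600 km) × (4430/3150)^(1/3) = 20610 km
d/d_R = (17000) / (20610) = 0.825
Since d/d_R < 1, the body is inside the Roche limit.

inside; d/d_R ≈ 0.825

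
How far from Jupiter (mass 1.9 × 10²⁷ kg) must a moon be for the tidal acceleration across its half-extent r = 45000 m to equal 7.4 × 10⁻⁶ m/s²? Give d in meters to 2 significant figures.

1.2 × 10⁹ m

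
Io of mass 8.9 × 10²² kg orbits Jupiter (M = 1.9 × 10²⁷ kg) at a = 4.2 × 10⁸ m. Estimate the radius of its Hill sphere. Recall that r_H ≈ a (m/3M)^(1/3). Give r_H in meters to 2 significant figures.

r_H ≈ a (m/3M)^(1/3)
    = (4.2 × 10⁸) × (8.9 × 10²² / (3 × 1.9 × 10²⁷))^(1/3)
    = 1.0 × 10⁷ m

1.0 × 10⁷ m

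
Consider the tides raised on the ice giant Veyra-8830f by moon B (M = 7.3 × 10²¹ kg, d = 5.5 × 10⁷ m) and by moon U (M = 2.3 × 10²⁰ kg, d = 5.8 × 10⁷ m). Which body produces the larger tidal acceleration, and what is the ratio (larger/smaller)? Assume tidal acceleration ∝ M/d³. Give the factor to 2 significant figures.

Moon B, by a factor of ≈ 37

Tidal acceleration ∝ M/d³, so compare M/d³ for each.
Moon B: (7.3 × 10²¹) / (5.5 × 10⁷)³ = 4.388 × 10⁻²
Moon U: (2.3 × 10²⁰) / (5.8 × 10⁷)³ = 1.179 × 10⁻³
Ratio (larger/smaller) = 37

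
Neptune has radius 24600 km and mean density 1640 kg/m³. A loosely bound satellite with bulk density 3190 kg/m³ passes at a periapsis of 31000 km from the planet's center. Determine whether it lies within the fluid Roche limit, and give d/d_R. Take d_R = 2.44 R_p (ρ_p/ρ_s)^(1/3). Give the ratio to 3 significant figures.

d_R = 2.44 × (24600 km) × (1640/3190)^(1/3) = 48080 km
d/d_R = (31000) / (48080) = 0.645
Since d/d_R < 1, the body is inside the Roche limit.

inside; d/d_R ≈ 0.645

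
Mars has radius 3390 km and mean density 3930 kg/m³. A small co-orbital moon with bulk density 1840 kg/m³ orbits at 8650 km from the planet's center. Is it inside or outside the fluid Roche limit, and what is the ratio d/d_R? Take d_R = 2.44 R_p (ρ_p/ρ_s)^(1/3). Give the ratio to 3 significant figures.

inside; d/d_R ≈ 0.812

d_R = 2.44 × (3390 km) × (3930/1840)^(1/3) = 10650 km
d/d_R = (8650) / (10650) = 0.812
Since d/d_R < 1, the body is inside the Roche limit.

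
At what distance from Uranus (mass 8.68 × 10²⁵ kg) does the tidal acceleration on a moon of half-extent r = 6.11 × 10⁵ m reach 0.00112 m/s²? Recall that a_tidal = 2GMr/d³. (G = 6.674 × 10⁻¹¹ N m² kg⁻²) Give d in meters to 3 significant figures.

1.85 × 10⁸ m

2GMr/d³ = a_tidal  ⇒  d = (2GMr / a_tidal)^(1/3)
d = (2 × 6.674×10⁻¹¹ × (8.68 × 10²⁵) × (6.11 × 10⁵) / (0.00112))^(1/3)
  = 1.85 × 10⁸ m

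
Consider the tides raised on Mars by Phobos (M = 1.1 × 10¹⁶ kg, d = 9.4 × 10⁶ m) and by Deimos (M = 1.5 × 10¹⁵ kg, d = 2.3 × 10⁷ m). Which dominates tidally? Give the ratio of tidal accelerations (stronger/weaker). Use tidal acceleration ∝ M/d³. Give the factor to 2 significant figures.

Compare M/d³ for the two perturbers:
Phobos: (1.1 × 10¹⁶) / (9.4 × 10⁶)³ = 1.324 × 10⁻⁵
Deimos: (1.5 × 10¹⁵) / (2.3 × 10⁷)³ = 1.233 × 10⁻⁷
Ratio (larger/smaller) = 110

Phobos, by a factor of ≈ 110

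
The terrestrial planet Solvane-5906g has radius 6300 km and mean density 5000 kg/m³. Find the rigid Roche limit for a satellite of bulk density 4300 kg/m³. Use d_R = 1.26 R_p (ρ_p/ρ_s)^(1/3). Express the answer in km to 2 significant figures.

8300 km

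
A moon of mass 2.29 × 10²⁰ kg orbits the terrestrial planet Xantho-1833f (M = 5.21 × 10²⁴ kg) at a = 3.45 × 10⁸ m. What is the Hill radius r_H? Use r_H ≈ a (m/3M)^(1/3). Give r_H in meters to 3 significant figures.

r_H ≈ a (m/3M)^(1/3)
    = (3.45 × 10⁸) × (2.29 × 10²⁰ / (3 × 5.21 × 10²⁴))^(1/3)
    = 8.44 × 10⁶ m

8.44 × 10⁶ m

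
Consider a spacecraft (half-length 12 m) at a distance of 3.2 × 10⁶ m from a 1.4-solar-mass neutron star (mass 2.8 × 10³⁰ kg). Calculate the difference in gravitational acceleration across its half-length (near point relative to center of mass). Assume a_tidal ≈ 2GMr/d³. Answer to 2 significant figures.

1.4 × 10² m/s²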